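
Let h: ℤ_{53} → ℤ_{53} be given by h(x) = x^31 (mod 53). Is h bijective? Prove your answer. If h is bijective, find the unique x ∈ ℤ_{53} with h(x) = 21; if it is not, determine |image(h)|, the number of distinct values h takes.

2

Since 53 is prime, the nonzero elements of ℤ_{53} form a cyclic group of order 52.
As gcd(31, 52) = 1, raising to the 31st power is a bijection on this group: if s^31 ≡ t^31 then (st^{−1})^31 = 1, and the only element of order dividing gcd(31, 52) = 1 is 1, so s = t.
With h(0) = 0 this makes h injective on all of ℤ_{53}, hence bijective (finite equal-size domain and codomain). In particular h is bijective.
Since h is bijective, we find the preimage of 21. The inverse of x ↦ x^31 on (ℤ_{53})^× is x ↦ x^47, because 31·47 = 1457 = 28·52 + 1 ≡ 1 (mod 52) and x^{52} = 1 for x ≠ 0 (Fermat). So h⁻¹(21) = 21^47 mod 53.
Repeated squaring mod 53: 21^1 ≡ 21, 21^2 ≡ 21² = 441 ≡ 17, 21^4 ≡ 17² = 289 ≡ 24, 21^8 ≡ 24² = 576 ≡ 46, 21^16 ≡ 46² = 2116 ≡ 49, 21^32 ≡ 49² = 2401 ≡ 16. Since 47 = 32 + 8 + 4 + 2 + 1, 21^47 ≡ 16·46·24·17·21: 16·46 = 736 ≡ 47, then 47·24 = 1128 ≡ 15, then 15·17 = 255 ≡ 43, then 43·21 = 903 ≡ 2. So 21^47 ≡ 2 (mod 53).
Hence h⁻¹(21) = 2.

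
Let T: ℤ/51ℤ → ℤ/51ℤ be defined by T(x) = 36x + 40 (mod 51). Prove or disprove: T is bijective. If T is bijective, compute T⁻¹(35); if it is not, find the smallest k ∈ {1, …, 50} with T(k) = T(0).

17

We have gcd(36, 51) = 3 > 1. Taking u = 0 and v = 17: T(0) = 40 and T(17) = 36·17 + 40 = 652 ≡ 40 (mod 51).
So T(0) = T(17) while 0 ≠ 17, hence T is not injective, hence not bijective.
Since T is not bijective, we find the least positive k with T(k) = T(0): this means 36k ≡ 0 (mod 51), i.e. 51 ∣ 36k. Since gcd(36, 51) = 3, dividing through by 3 this holds exactly when 17 ∣ 12k, and as gcd(12, 17) = 1, exactly when 17 ∣ k.
The smallest positive such k is 17.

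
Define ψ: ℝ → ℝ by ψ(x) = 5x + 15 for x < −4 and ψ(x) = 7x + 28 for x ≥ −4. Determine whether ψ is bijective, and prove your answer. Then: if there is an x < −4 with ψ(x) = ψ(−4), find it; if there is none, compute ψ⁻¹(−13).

Both pieces are strictly increasing (slopes 5 and 7), so each is injective on its own interval.
The left piece maps (−∞, −4) onto (−∞, −5); the right piece maps [−4, ∞) onto [0, ∞).
The images leave a gap (−5 has no preimage), so ψ is not surjective, hence not bijective.
Because the two images are disjoint, no x < −4 has ψ(x) = ψ(−4), so we compute ψ⁻¹(−13): −13 lies in (−∞, −5), so solve 5x + 15 = −13: x = (−13 − 15)/5 = −28/5.

-28/5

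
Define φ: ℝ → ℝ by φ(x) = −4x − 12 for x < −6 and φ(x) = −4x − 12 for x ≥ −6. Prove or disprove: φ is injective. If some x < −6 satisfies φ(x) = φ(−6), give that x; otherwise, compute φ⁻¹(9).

-21/4

Both pieces are strictly decreasing (slopes −4 and −4), so each is injective on its own interval.
The left piece maps (−∞, −6) onto (12, ∞); the right piece maps [−6, ∞) onto (−∞, 12].
These images are disjoint, so no value is attained by both pieces. Thus φ is injective.
Because the two images are disjoint, no x < −6 has φ(x) = φ(−6), so we compute φ⁻¹(9): 9 lies in (−∞, 12], so solve −4x − 12 = 9: x = (9 + 12)/(−4) = −21/4.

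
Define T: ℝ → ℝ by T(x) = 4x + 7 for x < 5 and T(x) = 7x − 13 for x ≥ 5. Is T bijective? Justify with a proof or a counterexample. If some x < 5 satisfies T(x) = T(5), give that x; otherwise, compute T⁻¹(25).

15/4

Both pieces are strictly increasing (slopes 4 and 7), so each is injective on its own interval.
The left piece maps (−∞, 5) onto (−∞, 27); the right piece maps [5, ∞) onto [22, ∞).
These images overlap. In particular T(5) = 22 (right piece), and solving 4x + 7 = 22 on the left piece gives x = 15/4 < 5.
So T(15/4) = T(5) with 15/4 ≠ 5, and T is not injective, hence not bijective. This x = 15/4 is the requested value below 5.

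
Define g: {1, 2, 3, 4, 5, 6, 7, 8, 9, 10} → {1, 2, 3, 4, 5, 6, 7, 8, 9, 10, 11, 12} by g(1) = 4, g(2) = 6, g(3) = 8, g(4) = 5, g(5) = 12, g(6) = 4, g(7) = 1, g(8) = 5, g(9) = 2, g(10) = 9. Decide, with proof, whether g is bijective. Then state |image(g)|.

g(1) = 4 = g(6) with 1 ≠ 6, so g is not injective, hence not bijective.
The image of g is {1, 2, 4, 5, 6, 8, 9, 12}, which has 8 elements.

8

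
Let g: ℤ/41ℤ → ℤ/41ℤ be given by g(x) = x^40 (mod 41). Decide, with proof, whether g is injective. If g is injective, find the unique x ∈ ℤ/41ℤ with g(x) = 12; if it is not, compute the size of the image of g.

g(1) = 1^40 = 1.
g(2): Repeated squaring mod 41: 2^1 ≡ 2, 2^2 ≡ 2² = 4, 2^4 ≡ 4² = 16, 2^8 ≡ 16² = 256 ≡ 10, 2^16 ≡ 10² = 100 ≡ 18, 2^32 ≡ 18² = 324 ≡ 37. Since 40 = 32 + 8, 2^40 ≡ 37·10: 37·10 = 370 ≡ 1. So 2^40 ≡ 1 (mod 41).
So g(1) = g(2) = 1 while 1 ≠ 2, thus g is not injective.
Since g is not injective, we determine |image(g)|. Computing x^40 mod 41 for each x (by repeated squaring, reducing mod 41 at every step), the values g(0), g(1), …, g(40) are: 0, 1, 1, 1, 1, 1, 1, 1, 1, 1, 1, 1, 1, 1, 1, 1, 1, 1, 1, 1, 1, 1, 1, 1, 1, 1, 1, 1, 1, 1, 1, 1, 1, 1, 1, 1, 1, 1, 1, 1, 1.
The distinct values are {0, 1}; there are 2 of them.

2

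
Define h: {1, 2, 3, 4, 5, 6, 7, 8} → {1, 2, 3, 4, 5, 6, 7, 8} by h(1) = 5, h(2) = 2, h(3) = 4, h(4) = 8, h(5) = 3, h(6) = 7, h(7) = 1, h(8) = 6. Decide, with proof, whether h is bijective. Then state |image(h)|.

The values 5, 2, 4, 8, 3, 7, 1, 6 are a permutation of {1, 2, 3, 4, 5, 6, 7, 8}: each element appears exactly once.
So h is injective and surjective, hence bijective.
The image of h is {1, 2, 3, 4, 5, 6, 7, 8}, which has 8 elements.

8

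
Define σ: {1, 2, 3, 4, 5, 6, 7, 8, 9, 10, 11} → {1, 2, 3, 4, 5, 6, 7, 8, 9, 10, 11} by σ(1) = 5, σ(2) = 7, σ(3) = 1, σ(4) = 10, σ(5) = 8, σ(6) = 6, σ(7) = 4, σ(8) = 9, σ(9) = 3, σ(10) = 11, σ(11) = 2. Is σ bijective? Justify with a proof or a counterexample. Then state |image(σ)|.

The values 5, 7, 1, 10, 8, 6, 4, 9, 3, 11, 2 are a permutation of {1, 2, 3, 4, 5, 6, 7, 8, 9, 10, 11}: each element appears exactly once.
So σ is injective and surjective, hence bijective.
The image of σ is {1, 2, 3, 4, 5, 6, 7, 8, 9, 10, 11}, which has 11 elements.

11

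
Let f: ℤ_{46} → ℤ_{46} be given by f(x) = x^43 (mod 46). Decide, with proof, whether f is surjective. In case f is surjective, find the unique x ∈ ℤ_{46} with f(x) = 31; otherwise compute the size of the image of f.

Computing x^43 mod 46 for each x (by repeated squaring, reducing mod 46 at every step), the values f(0), f(1), …, f(45) are: 0, 1, 12, 31, 6, 37, 4, 33, 26, 41, 30, 21, 2, 39, 28, 43, 36, 19, 32, 17, 38, 11, 22, 23, 24, 35, 8, 29, 14, 27, 10, 3, 18, 7, 44, 25, 16, 5, 20, 13, 42, 9, 40, 15, 34, 45.
Every element of ℤ_{46} appears exactly once in this list, so f is a bijection, and in particular surjective.
Since f is surjective, we read off the preimage of 31 from the same table: f(3) = 31, so f⁻¹(31) = 3.

3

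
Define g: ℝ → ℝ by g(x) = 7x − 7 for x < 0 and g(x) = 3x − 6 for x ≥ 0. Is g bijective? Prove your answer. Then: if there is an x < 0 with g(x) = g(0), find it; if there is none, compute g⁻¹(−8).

Both pieces are strictly increasing (slopes 7 and 3), so each is injective on its own interval.
The left piece maps (−∞, 0) onto (−∞, −7); the right piece maps [0, ∞) onto [−6, ∞).
The images leave a gap (−7 has no preimage), so g is not surjective, hence not bijective.
Because the two images are disjoint, no x < 0 has g(x) = g(0), so we compute g⁻¹(−8): −8 lies in (−∞, −7), so solve 7x − 7 = −8: x = (−8 + 7)/7 = −1/7.

-1/7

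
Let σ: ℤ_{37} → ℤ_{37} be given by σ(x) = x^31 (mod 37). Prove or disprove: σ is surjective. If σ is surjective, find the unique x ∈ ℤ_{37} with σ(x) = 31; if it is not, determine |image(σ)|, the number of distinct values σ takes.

6

Since 37 is prime, the nonzero elements of ℤ_{37} form a cyclic group of order 36.
As gcd(31, 36) = 1, raising to the 31st power is a bijection on this group: if a^31 ≡ b^31 then (ab^{−1})^31 = 1, and the only element of order dividing gcd(31, 36) = 1 is 1, so a = b.
With σ(0) = 0 this makes σ injective on all of ℤ_{37}, hence bijective (finite equal-size domain and codomain). In particular σ is surjective.
Since σ is surjective, we find the preimage of 31. The inverse of x ↦ x^31 on (ℤ_{37})^× is x ↦ x^7, because 31·7 = 217 = 6·36 + 1 ≡ 1 (mod 36) and x^{36} = 1 for x ≠ 0 (Fermat). So σ⁻¹(31) = 31^7 mod 37.
Repeated squaring mod 37: 31^1 ≡ 31, 31^2 ≡ 31² = 961 ≡ 36, 31^4 ≡ 36² = 1296 ≡ 1. Since 7 = 4 + 2 + 1, 31^7 ≡ 1·36·31: 1·36 = 36, then 36·31 = 1116 ≡ 6. So 31^7 ≡ 6 (mod 37).
Hence σ⁻¹(31) = 6.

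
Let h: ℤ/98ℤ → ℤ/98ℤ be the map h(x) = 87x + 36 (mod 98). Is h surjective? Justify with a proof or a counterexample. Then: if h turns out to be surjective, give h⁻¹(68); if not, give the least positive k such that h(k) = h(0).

Since gcd(87, 98) = 1, 87 is invertible modulo 98. Euclid's algorithm: 98 = 1·87 + 11, 87 = 7·11 + 10, 11 = 1·10 + 1; back-substituting gives 1 = 89·87 − 79·98, so 87⁻¹ ≡ 89 (mod 98).
Then y ↦ 89(y − 36) is a two-sided inverse to h, so every y ∈ ℤ/98ℤ has a preimage.
Hence h is surjective.
Since h is surjective, we compute h⁻¹(68): solve 87x + 36 ≡ 68 (mod 98), i.e. 87x ≡ 32 (mod 98).
Multiplying by 87⁻¹ = 89 gives x ≡ 89·32 = 2848 = 29·98 + 6 ≡ 6 (mod 98).
Check: h(6) = 87·6 + 36 = 558 = 5·98 + 68 ≡ 68 (mod 98).

6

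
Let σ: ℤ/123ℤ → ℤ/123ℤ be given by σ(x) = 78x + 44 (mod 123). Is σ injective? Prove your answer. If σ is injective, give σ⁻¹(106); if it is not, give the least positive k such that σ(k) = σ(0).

We have gcd(78, 123) = 3 > 1. Taking x_1 = 0 and x_2 = 41: σ(0) = 44 and σ(41) = 78·41 + 44 = 3242 ≡ 44 (mod 123).
So σ(0) = σ(41) while 0 ≠ 41, therefore σ is not injective.
Since σ is not injective, we find the least positive k with σ(k) = σ(0): this means 78k ≡ 0 (mod 123), i.e. 123 ∣ 78k. Since gcd(78, 123) = 3, dividing through by 3 this holds exactly when 41 ∣ 26k, and as gcd(26, 41) = 1, exactly when 41 ∣ k.
The smallest positive such k is 41.

41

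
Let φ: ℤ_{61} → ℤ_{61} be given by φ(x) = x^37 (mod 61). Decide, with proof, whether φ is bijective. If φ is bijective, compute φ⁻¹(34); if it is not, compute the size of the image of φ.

Since 61 is prime, the nonzero elements of ℤ_{61} form a cyclic group of order 60.
As gcd(37, 60) = 1, raising to the 37th power is a bijection on this group: if u^37 ≡ v^37 then (uv^{−1})^37 = 1, and the only element of order dividing gcd(37, 60) = 1 is 1, so u = v.
With φ(0) = 0 this makes φ injective on all of ℤ_{61}, hence bijective (finite equal-size domain and codomain). In particular φ is bijective.
Since φ is bijective, we find the preimage of 34. The inverse of x ↦ x^37 on (ℤ_{61})^× is x ↦ x^13, because 37·13 = 481 = 8·60 + 1 ≡ 1 (mod 60) and x^{60} = 1 for x ≠ 0 (Fermat). So φ⁻¹(34) = 34^13 mod 61.
Repeated squaring mod 61: 34^1 ≡ 34, 34^2 ≡ 34² = 1156 ≡ 58, 34^4 ≡ 58² = 3364 ≡ 9, 34^8 ≡ 9² = 81 ≡ 20. Since 13 = 8 + 4 + 1, 34^13 ≡ 20·9·34: 20·9 = 180 ≡ 58, then 58·34 = 1972 ≡ 20. So 34^13 ≡ 20 (mod 61).
Hence φ⁻¹(34) = 20.

20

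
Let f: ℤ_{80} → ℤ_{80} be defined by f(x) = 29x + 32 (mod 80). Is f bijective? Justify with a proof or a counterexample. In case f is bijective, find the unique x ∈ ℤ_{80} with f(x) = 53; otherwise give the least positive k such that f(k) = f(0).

If f(u) = f(v), then 29u ≡ 29v (mod 80). Because gcd(29, 80) = 1, we may cancel 29 to get u ≡ v (mod 80).
We now compute 29⁻¹ mod 80 explicitly. Euclid's algorithm: 80 = 2·29 + 22, 29 = 1·22 + 7, 22 = 3·7 + 1; back-substituting gives 1 = 69·29 − 25·80, so 29⁻¹ ≡ 69 (mod 80).
Then y ↦ 69(y − 32) is a two-sided inverse to f, so every y ∈ ℤ_{80} has a preimage.
So f is bijective.
Since f is bijective, we find f⁻¹(53): we need 29x ≡ 53 − 32 ≡ 21 (mod 80). Using 29⁻¹ = 69: x ≡ 69·21 = 1449 = 18·80 + 9, so x = 9.
Check: f(9) = 29·9 + 32 = 293 = 3·80 + 53 ≡ 53 (mod 80).

9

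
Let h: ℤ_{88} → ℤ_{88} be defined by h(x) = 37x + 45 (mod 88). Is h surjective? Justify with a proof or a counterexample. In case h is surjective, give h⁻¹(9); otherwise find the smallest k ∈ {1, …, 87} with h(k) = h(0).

Since gcd(37, 88) = 1, 37 is invertible modulo 88. Euclid's algorithm: 88 = 2·37 + 14, 37 = 2·14 + 9, 14 = 1·9 + 5, 9 = 1·5 + 4, 5 = 1·4 + 1; back-substituting gives 1 = 69·37 − 29·88, so 37⁻¹ ≡ 69 (mod 88).
Then y ↦ 69(y − 45) is a two-sided inverse to h, so every y ∈ ℤ_{88} has a preimage.
Therefore h is surjective.
Since h is surjective, we find h⁻¹(9): we need 37x ≡ 9 − 45 ≡ 52 (mod 88). Using 37⁻¹ = 69: x ≡ 69·52 = 3588 = 40·88 + 68, so x = 68.
Check: h(68) = 37·68 + 45 = 2561 = 29·88 + 9 ≡ 9 (mod 88).

68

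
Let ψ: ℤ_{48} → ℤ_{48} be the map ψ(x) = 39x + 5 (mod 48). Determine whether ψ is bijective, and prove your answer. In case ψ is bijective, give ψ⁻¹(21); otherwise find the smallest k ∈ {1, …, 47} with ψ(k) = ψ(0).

16

Recall: injectivity means: for all a, b in the domain, ψ(a) = ψ(b) implies a = b.
We have gcd(39, 48) = 3 > 1. Taking a = 0 and b = 16: ψ(0) = 5 and ψ(16) = 39·16 + 5 = 629 ≡ 5 (mod 48).
So ψ(0) = ψ(16) while 0 ≠ 16, hence ψ is not injective, hence not bijective.
Since ψ is not bijective, we find the least positive k with ψ(k) = ψ(0): this means 39k ≡ 0 (mod 48), i.e. 48 ∣ 39k. Since gcd(39, 48) = 3, dividing through by 3 this holds exactly when 16 ∣ 13k, and as gcd(13, 16) = 1, exactly when 16 ∣ k.
The smallest positive such k is 16.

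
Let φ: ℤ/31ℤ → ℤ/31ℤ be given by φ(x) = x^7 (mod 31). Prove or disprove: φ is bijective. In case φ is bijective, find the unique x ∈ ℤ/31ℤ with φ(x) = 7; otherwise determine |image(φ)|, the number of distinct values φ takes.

19

Since 31 is prime, the nonzero elements of ℤ/31ℤ form a cyclic group of order 30.
As gcd(7, 30) = 1, raising to the 7th power is a bijection on this group: if x_1^7 ≡ x_2^7 then (x_1x_2^{−1})^7 = 1, and the only element of order dividing gcd(7, 30) = 1 is 1, so x_1 = x_2.
With φ(0) = 0 this makes φ injective on all of ℤ/31ℤ, hence bijective (finite equal-size domain and codomain). In particular φ is bijective.
Since φ is bijective, we find the preimage of 7. The inverse of x ↦ x^7 on (ℤ/31ℤ)^× is x ↦ x^13, because 7·13 = 91 = 3·30 + 1 ≡ 1 (mod 30) and x^{30} = 1 for x ≠ 0 (Fermat). So φ⁻¹(7) = 7^13 mod 31.
Repeated squaring mod 31: 7^1 ≡ 7, 7^2 ≡ 7² = 49 ≡ 18, 7^4 ≡ 18² = 324 ≡ 14, 7^8 ≡ 14² = 196 ≡ 10. Since 13 = 8 + 4 + 1, 7^13 ≡ 10·14·7: 10·14 = 140 ≡ 16, then 16·7 = 112 ≡ 19. So 7^13 ≡ 19 (mod 31).
Hence φ⁻¹(7) = 19.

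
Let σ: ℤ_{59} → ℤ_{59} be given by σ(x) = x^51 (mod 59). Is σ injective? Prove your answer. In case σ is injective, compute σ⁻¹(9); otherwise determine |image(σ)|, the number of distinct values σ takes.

12

Since 59 is prime, the nonzero elements of ℤ_{59} form a cyclic group of order 58.
As gcd(51, 58) = 1, raising to the 51st power is a bijection on this group: if a^51 ≡ b^51 then (ab^{−1})^51 = 1, and the only element of order dividing gcd(51, 58) = 1 is 1, so a = b.
With σ(0) = 0 this makes σ injective on all of ℤ_{59}, hence bijective (finite equal-size domain and codomain). In particular σ is injective.
Since σ is injective, we find the preimage of 9. The inverse of x ↦ x^51 on (ℤ_{59})^× is x ↦ x^33, because 51·33 = 1683 = 29·58 + 1 ≡ 1 (mod 58) and x^{58} = 1 for x ≠ 0 (Fermat). So σ⁻¹(9) = 9^33 mod 59.
Repeated squaring mod 59: 9^1 ≡ 9, 9^2 ≡ 9² = 81 ≡ 22, 9^4 ≡ 22² = 484 ≡ 12, 9^8 ≡ 12² = 144 ≡ 26, 9^16 ≡ 26² = 676 ≡ 27, 9^32 ≡ 27² = 729 ≡ 21. Since 33 = 32 + 1, 9^33 ≡ 21·9: 21·9 = 189 ≡ 12. So 9^33 ≡ 12 (mod 59).
Hence σ⁻¹(9) = 12.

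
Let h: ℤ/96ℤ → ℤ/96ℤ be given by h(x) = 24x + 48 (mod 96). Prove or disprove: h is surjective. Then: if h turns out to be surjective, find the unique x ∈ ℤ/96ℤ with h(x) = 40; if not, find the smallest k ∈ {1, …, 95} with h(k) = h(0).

4

Since gcd(24, 96) = 24, we have 24x ≡ 0 (mod 24) for all x, so h(x) ≡ 0 (mod 24).
But 1 ≢ 0 (mod 24), so 1 ∈ ℤ/96ℤ has no preimage. Hence h is not surjective.
Since h is not surjective, we find the least positive k with h(k) = h(0): this means 24k ≡ 0 (mod 96), i.e. 96 ∣ 24k. Since gcd(24, 96) = 24, dividing through by 24 this holds exactly when 4 ∣ k.
The smallest positive such k is 4.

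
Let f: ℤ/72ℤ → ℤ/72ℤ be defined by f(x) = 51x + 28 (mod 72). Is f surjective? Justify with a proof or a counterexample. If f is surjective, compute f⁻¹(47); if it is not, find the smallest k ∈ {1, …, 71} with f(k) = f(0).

Since gcd(51, 72) = 3, we have 51x ≡ 0 (mod 3) for all x, so f(x) ≡ 1 (mod 3).
But 0 ≢ 1 (mod 3), so 0 ∈ ℤ/72ℤ has no preimage. Thus f is not surjective.
Since f is not surjective, we find the least positive k with f(k) = f(0): this means 51k ≡ 0 (mod 72), i.e. 72 ∣ 51k. Since gcd(51, 72) = 3, dividing through by 3 this holds exactly when 24 ∣ 17k, and as gcd(17, 24) = 1, exactly when 24 ∣ k.
The smallest positive such k is 24.

24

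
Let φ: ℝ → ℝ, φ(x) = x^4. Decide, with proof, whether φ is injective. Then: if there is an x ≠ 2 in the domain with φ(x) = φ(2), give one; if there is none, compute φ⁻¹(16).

-2

φ(2) = 16 = (−2)^4 = φ(−2) (since 4 is even), with 2 ≠ −2. So φ is not injective.
For the follow-up, such an x exists: taking x = −2 ∈ ℝ gives φ(−2) = 16 = φ(2) with −2 ≠ 2.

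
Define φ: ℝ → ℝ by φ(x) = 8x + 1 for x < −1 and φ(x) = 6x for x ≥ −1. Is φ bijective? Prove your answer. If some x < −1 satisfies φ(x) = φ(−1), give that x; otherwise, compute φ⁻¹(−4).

-2/3

Both pieces are strictly increasing (slopes 8 and 6), so each is injective on its own interval.
The left piece maps (−∞, −1) onto (−∞, −7); the right piece maps [−1, ∞) onto [−6, ∞).
The images leave a gap (−7 has no preimage), so φ is not surjective, hence not bijective.
Because the two images are disjoint, no x < −1 has φ(x) = φ(−1), so we compute φ⁻¹(−4): −4 lies in [−6, ∞), so solve 6x = −4: x = (−4 − 0)/6 = −2/3.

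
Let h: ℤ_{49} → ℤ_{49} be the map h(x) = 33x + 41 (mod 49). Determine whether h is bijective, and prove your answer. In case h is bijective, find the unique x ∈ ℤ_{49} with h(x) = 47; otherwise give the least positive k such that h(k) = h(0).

Recall that injectivity means: for all s, t in the domain, h(s) = h(t) implies s = t.
If h(s) = h(t), then 33s ≡ 33t (mod 49). Because gcd(33, 49) = 1, we may cancel 33 to get s ≡ t (mod 49).
We now compute 33⁻¹ mod 49 explicitly. Euclid's algorithm: 49 = 1·33 + 16, 33 = 2·16 + 1; back-substituting gives 1 = 3·33 − 2·49, so 33⁻¹ ≡ 3 (mod 49).
Then y ↦ 3(y − 41) is a two-sided inverse to h, so every y ∈ ℤ_{49} has a preimage.
Thus h is bijective.
Since h is bijective, we compute h⁻¹(47): solve 33x + 41 ≡ 47 (mod 49), i.e. 33x ≡ 6 (mod 49).
Multiplying by 33⁻¹ = 3 gives x ≡ 3·6 = 18 ≡ 18 (mod 49).
Check: h(18) = 33·18 + 41 = 635 = 12·49 + 47 ≡ 47 (mod 49).

18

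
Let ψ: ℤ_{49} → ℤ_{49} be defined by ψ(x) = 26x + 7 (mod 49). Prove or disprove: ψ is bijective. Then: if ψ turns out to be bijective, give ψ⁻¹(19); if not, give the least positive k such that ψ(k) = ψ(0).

Recall that ψ is injective when ψ(a) = ψ(b) forces a = b.
Suppose ψ(a) = ψ(b) in ℤ_{49}. Then 26a + 7 ≡ 26b + 7 (mod 49), thus 26(a − b) ≡ 0 (mod 49).
Since gcd(26, 49) = 1, 26 is invertible modulo 49, thus a − b ≡ 0 (mod 49), i.e. a = b.
We now compute 26⁻¹ mod 49 explicitly. Euclid's algorithm: 49 = 1·26 + 23, 26 = 1·23 + 3, 23 = 7·3 + 2, 3 = 1·2 + 1; back-substituting gives 1 = 17·26 − 9·49, so 26⁻¹ ≡ 17 (mod 49).
Then y ↦ 17(y − 7) is a two-sided inverse to ψ, so every y ∈ ℤ_{49} has a preimage.
Thus ψ is bijective.
Since ψ is bijective, we compute ψ⁻¹(19): solve 26x + 7 ≡ 19 (mod 49), i.e. 26x ≡ 12 (mod 49).
Multiplying by 26⁻¹ = 17 gives x ≡ 17·12 = 204 = 4·49 + 8 ≡ 8 (mod 49).
Check: ψ(8) = 26·8 + 7 = 215 = 4·49 + 19 ≡ 19 (mod 49).

8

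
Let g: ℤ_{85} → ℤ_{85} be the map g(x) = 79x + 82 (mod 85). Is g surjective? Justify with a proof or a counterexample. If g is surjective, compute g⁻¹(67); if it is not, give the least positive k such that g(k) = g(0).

Recall that surjectivity means every element of the codomain has a preimage under g.
Since gcd(79, 85) = 1, 79 is invertible modulo 85. Euclid's algorithm: 85 = 1·79 + 6, 79 = 13·6 + 1; back-substituting gives 1 = 14·79 − 13·85, so 79⁻¹ ≡ 14 (mod 85).
Then y ↦ 14(y − 82) is a two-sided inverse to g, so every y ∈ ℤ_{85} has a preimage.
So g is surjective.
Since g is surjective, we find g⁻¹(67): we need 79x ≡ 67 − 82 ≡ 70 (mod 85). Using 79⁻¹ = 14: x ≡ 14·70 = 980 = 11·85 + 45, so x = 45.
Check: g(45) = 79·45 + 82 = 3637 = 42·85 + 67 ≡ 67 (mod 85).

45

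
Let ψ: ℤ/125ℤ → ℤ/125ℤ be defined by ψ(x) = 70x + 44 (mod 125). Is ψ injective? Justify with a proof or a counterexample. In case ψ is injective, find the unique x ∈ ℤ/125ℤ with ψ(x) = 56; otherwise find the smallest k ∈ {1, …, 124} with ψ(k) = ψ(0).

Recall: ψ is injective if ψ(a) = ψ(b) implies a = b.
We have gcd(70, 125) = 5 > 1. Taking a = 0 and b = 25: ψ(0) = 44 and ψ(25) = 70·25 + 44 = 1794 ≡ 44 (mod 125).
So ψ(0) = ψ(25) while 0 ≠ 25, hence ψ is not injective.
Since ψ is not injective, we find the least positive k with ψ(k) = ψ(0): this means 70k ≡ 0 (mod 125), i.e. 125 ∣ 70k. Since gcd(70, 125) = 5, dividing through by 5 this holds exactly when 25 ∣ 14k, and as gcd(14, 25) = 1, exactly when 25 ∣ k.
The smallest positive such k is 25.

25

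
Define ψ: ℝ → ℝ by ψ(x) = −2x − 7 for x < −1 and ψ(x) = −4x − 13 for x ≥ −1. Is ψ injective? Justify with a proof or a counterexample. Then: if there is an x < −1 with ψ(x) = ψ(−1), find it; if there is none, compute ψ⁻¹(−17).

Both pieces are strictly decreasing (slopes −2 and −4), so each is injective on its own interval.
The left piece maps (−∞, −1) onto (−5, ∞); the right piece maps [−1, ∞) onto (−∞, −9].
These images are disjoint, so no value is attained by both pieces. Therefore ψ is injective.
Because the two images are disjoint, no x < −1 has ψ(x) = ψ(−1), so we compute ψ⁻¹(−17): −17 lies in (−∞, −9], so solve −4x − 13 = −17: x = (−17 + 13)/(−4) = 1.

1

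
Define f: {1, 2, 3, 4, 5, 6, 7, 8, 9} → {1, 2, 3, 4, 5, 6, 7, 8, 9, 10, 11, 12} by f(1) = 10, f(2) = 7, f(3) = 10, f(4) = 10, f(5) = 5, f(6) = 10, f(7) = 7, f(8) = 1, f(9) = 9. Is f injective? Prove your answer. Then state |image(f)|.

5

f(1) = 10 = f(3) with 1 ≠ 3, so f is not injective.
The image of f is {1, 5, 7, 9, 10}, which has 5 elements.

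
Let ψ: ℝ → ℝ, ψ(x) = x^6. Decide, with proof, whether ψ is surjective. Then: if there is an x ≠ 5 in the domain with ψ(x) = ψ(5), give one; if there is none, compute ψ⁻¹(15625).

-5

Since 6 is even, x^6 ≥ 0 for all x ∈ ℝ, so −1 ∈ ℝ has no preimage. Hence ψ is not surjective.
For the follow-up, such an x exists: taking x = −5 ∈ ℝ gives ψ(−5) = 15625 = ψ(5) with −5 ≠ 5.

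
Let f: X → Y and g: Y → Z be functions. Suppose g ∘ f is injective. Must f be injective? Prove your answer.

injective

Suppose f(u) = f(v). Applying g: (g ∘ f)(u) = (g ∘ f)(v). Since g ∘ f is injective, u = v. Thus f is injective.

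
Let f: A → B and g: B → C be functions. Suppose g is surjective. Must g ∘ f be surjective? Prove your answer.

No. Take A = {0}, B = C = {0, 1, 2, 3, 4}, f(0) = 0, and g = identity (surjective).
Then (g ∘ f)(0) = 0, and 4 ∈ C has no preimage under g ∘ f, so g ∘ f is not surjective.

not surjective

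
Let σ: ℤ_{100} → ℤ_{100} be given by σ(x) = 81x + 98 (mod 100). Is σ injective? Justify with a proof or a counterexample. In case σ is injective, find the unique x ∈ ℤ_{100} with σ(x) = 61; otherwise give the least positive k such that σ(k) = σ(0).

Recall that σ is injective if σ(u) = σ(v) implies u = v.
Suppose σ(u) = σ(v) in ℤ_{100}. Then 81u + 98 ≡ 81v + 98 (mod 100), so 81(u − v) ≡ 0 (mod 100).
Since gcd(81, 100) = 1, 81 is invertible modulo 100, so u − v ≡ 0 (mod 100), i.e. u = v.
Hence σ is injective.
We now compute 81⁻¹ mod 100 explicitly. Euclid's algorithm: 100 = 1·81 + 19, 81 = 4·19 + 5, 19 = 3·5 + 4, 5 = 1·4 + 1; back-substituting gives 1 = 21·81 − 17·100, so 81⁻¹ ≡ 21 (mod 100).
Since σ is injective, we find σ⁻¹(61): we need 81x ≡ 61 − 98 ≡ 63 (mod 100). Using 81⁻¹ = 21: x ≡ 21·63 = 1323 = 13·100 + 23, so x = 23.
Check: σ(23) = 81·23 + 98 = 1961 = 19·100 + 61 ≡ 61 (mod 100).

23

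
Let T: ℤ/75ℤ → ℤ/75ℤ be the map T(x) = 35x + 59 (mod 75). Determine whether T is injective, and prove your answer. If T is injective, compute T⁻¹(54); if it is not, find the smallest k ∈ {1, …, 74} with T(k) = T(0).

We have gcd(35, 75) = 5 > 1. Taking s = 0 and t = 15: T(0) = 59 and T(15) = 35·15 + 59 = 584 ≡ 59 (mod 75).
So T(0) = T(15) while 0 ≠ 15, hence T is not injective.
Since T is not injective, we find the least positive k with T(k) = T(0): this means 35k ≡ 0 (mod 75), i.e. 75 ∣ 35k. Since gcd(35, 75) = 5, dividing through by 5 this holds exactly when 15 ∣ 7k, and as gcd(7, 15) = 1, exactly when 15 ∣ k.
The smallest positive such k is 15.

15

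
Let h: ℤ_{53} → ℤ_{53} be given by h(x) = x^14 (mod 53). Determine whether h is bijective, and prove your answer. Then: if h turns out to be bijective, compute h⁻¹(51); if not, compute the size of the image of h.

h(26): Repeated squaring mod 53: 26^1 ≡ 26, 26^2 ≡ 26² = 676 ≡ 40, 26^4 ≡ 40² = 1600 ≡ 10, 26^8 ≡ 10² = 100 ≡ 47. Since 14 = 8 + 4 + 2, 26^14 ≡ 47·10·40: 47·10 = 470 ≡ 46, then 46·40 = 1840 ≡ 38. So 26^14 ≡ 38 (mod 53).
h(27): Repeated squaring mod 53: 27^1 ≡ 27, 27^2 ≡ 27² = 729 ≡ 40, 27^4 ≡ 40² = 1600 ≡ 10, 27^8 ≡ 10² = 100 ≡ 47. Since 14 = 8 + 4 + 2, 27^14 ≡ 47·10·40: 47·10 = 470 ≡ 46, then 46·40 = 1840 ≡ 38. So 27^14 ≡ 38 (mod 53).
So h(26) = h(27) = 38 while 26 ≠ 27, so h is not injective, hence not bijective.
Since h is not bijective, we determine |image(h)|. Computing x^14 mod 53 for each x (by repeated squaring, reducing mod 53 at every step), the values h(0), h(1), …, h(52) are: 0, 1, 7, 37, 49, 9, 47, 46, 25, 44, 10, 42, 11, 13, 4, 15, 16, 36, 43, 40, 17, 6, 29, 52, 24, 28, 38, 38, 28, 24, 52, 29, 6, 17, 40, 43, 36, 16, 15, 4, 13, 11, 42, 10, 44, 25, 46, 47, 9, 49, 37, 7, 1.
The distinct values are {0, 1, 4, 6, 7, 9, 10, 11, 13, 15, 16, 17, 24, 25, 28, 29, 36, 37, 38, 40, 42, 43, 44, 46, 47, 49, 52}; there are 27 of them.

27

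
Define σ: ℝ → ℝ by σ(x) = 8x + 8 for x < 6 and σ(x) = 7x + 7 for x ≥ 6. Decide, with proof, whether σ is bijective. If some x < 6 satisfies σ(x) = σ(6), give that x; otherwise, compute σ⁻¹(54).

Both pieces are strictly increasing (slopes 8 and 7), so each is injective on its own interval.
The left piece maps (−∞, 6) onto (−∞, 56); the right piece maps [6, ∞) onto [49, ∞).
These images overlap. In particular σ(6) = 49 (right piece), and solving 8x + 8 = 49 on the left piece gives x = 41/8 < 6.
So σ(41/8) = σ(6) with 41/8 ≠ 6, and σ is not injective, hence not bijective. This x = 41/8 is the requested value below 6.

41/8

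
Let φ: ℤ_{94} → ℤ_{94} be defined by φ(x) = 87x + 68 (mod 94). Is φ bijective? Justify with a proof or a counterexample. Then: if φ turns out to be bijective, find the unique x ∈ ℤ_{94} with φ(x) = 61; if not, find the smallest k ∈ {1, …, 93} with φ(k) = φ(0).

1

Recall that φ is injective if φ(a) = φ(b) implies a = b.
If φ(a) = φ(b), then 87a ≡ 87b (mod 94). Because gcd(87, 94) = 1, we may cancel 87 to get a ≡ b (mod 94).
We now compute 87⁻¹ mod 94 explicitly. Euclid's algorithm: 94 = 1·87 + 7, 87 = 12·7 + 3, 7 = 2·3 + 1; back-substituting gives 1 = 67·87 − 62·94, so 87⁻¹ ≡ 67 (mod 94).
For any y ∈ ℤ_{94}, x = 67(y − 68) mod 94 satisfies φ(x) = 87·67(y − 68) + 68 ≡ y (since 87·67 ≡ 1 mod 94). So every y has a preimage.
Hence φ is bijective.
Since φ is bijective, we find φ⁻¹(61): we need 87x ≡ 61 − 68 ≡ 87 (mod 94). Using 87⁻¹ = 67: x ≡ 67·87 = 5829 = 62·94 + 1, so x = 1.
Check: φ(1) = 87·1 + 68 = 155 = 1·94 + 61 ≡ 61 (mod 94).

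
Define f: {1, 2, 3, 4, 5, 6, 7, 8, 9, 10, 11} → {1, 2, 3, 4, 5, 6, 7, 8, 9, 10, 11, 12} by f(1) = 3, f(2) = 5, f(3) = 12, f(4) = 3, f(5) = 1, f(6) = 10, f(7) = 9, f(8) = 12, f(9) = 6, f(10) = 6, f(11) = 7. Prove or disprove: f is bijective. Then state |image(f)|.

f(1) = 3 = f(4) with 1 ≠ 4, so f is not injective, hence not bijective.
The image of f is {1, 3, 5, 6, 7, 9, 10, 12}, which has 8 elements.

8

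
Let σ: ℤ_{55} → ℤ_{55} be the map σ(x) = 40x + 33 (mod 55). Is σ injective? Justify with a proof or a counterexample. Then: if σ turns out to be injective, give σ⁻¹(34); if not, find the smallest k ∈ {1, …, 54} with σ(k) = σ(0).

11

We have gcd(40, 55) = 5 > 1. Taking u = 0 and v = 11: σ(0) = 33 and σ(11) = 40·11 + 33 = 473 ≡ 33 (mod 55).
So σ(0) = σ(11) while 0 ≠ 11, thus σ is not injective.
Since σ is not injective, we find the least positive k with σ(k) = σ(0): this means 40k ≡ 0 (mod 55), i.e. 55 ∣ 40k. Since gcd(40, 55) = 5, dividing through by 5 this holds exactly when 11 ∣ 8k, and as gcd(8, 11) = 1, exactly when 11 ∣ k.
The smallest positive such k is 11.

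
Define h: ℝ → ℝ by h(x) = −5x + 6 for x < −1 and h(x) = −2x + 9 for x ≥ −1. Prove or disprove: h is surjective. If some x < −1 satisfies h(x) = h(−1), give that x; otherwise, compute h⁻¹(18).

Both pieces are strictly decreasing (slopes −5 and −2), so each is injective on its own interval.
The left piece maps (−∞, −1) onto (11, ∞); the right piece maps [−1, ∞) onto (−∞, 11].
These images together cover ℝ, so h is surjective.
Because the two images are disjoint, no x < −1 has h(x) = h(−1), so we compute h⁻¹(18): 18 lies in (11, ∞), so solve −5x + 6 = 18: x = (18 − 6)/(−5) = −12/5.

-12/5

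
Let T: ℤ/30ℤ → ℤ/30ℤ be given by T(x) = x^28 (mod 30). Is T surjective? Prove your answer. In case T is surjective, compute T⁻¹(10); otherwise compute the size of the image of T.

T(2): Repeated squaring mod 30: 2^1 ≡ 2, 2^2 ≡ 2² = 4, 2^4 ≡ 4² = 16, 2^8 ≡ 16² = 256 ≡ 16, 2^16 ≡ 16² = 256 ≡ 16. Since 28 = 16 + 8 + 4, 2^28 ≡ 16·16·16: 16·16 = 256 ≡ 16, then 16·16 = 256 ≡ 16. So 2^28 ≡ 16 (mod 30).
T(4): Repeated squaring mod 30: 4^1 ≡ 4, 4^2 ≡ 4² = 16, 4^4 ≡ 16² = 256 ≡ 16, 4^8 ≡ 16² = 256 ≡ 16, 4^16 ≡ 16² = 256 ≡ 16. Since 28 = 16 + 8 + 4, 4^28 ≡ 16·16·16: 16·16 = 256 ≡ 16, then 16·16 = 256 ≡ 16. So 4^28 ≡ 16 (mod 30).
So T(2) = T(4) = 16 while 2 ≠ 4, therefore T is not injective.
A non-injective map from the 30-element set ℤ/30ℤ to itself takes at most 29 distinct values, so it cannot be surjective. Therefore T is not surjective.
Since T is not surjective, we determine |image(T)|. Computing x^28 mod 30 for each x (by repeated squaring, reducing mod 30 at every step), the values T(0), T(1), …, T(29) are: 0, 1, 16, 21, 16, 25, 6, 1, 16, 21, 10, 1, 6, 1, 16, 15, 16, 1, 6, 1, 10, 21, 16, 1, 6, 25, 16, 21, 16, 1.
The distinct values are {0, 1, 6, 10, 15, 16, 21, 25}; there are 8 of them.

8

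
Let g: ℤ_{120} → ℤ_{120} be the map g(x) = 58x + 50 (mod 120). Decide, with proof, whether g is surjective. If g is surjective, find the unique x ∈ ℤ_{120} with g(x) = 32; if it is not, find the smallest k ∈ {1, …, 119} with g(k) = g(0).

60

Recall that surjectivity means every element of the codomain has a preimage under g.
Since gcd(58, 120) = 2, we have 58x ≡ 0 (mod 2) for all x, so g(x) ≡ 0 (mod 2).
But 1 ≢ 0 (mod 2), so 1 ∈ ℤ_{120} has no preimage. Hence g is not surjective.
Since g is not surjective, we find the least positive k with g(k) = g(0): this means 58k ≡ 0 (mod 120), i.e. 120 ∣ 58k. Since gcd(58, 120) = 2, dividing through by 2 this holds exactly when 60 ∣ 29k, and as gcd(29, 60) = 1, exactly when 60 ∣ k.
The smallest positive such k is 60.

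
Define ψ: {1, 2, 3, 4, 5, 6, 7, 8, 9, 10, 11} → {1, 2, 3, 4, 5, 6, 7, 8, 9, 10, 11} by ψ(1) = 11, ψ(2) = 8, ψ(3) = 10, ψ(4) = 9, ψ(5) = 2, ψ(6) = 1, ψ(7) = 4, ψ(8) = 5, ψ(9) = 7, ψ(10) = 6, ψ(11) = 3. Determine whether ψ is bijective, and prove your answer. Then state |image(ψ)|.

The values 11, 8, 10, 9, 2, 1, 4, 5, 7, 6, 3 are a permutation of {1, 2, 3, 4, 5, 6, 7, 8, 9, 10, 11}: each element appears exactly once.
So ψ is injective and surjective, hence bijective.
The image of ψ is {1, 2, 3, 4, 5, 6, 7, 8, 9, 10, 11}, which has 11 elements.

11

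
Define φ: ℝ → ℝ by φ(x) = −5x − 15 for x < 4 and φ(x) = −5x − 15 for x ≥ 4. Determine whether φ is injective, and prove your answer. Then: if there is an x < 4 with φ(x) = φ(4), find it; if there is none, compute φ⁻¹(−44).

Both pieces are strictly decreasing (slopes −5 and −5), so each is injective on its own interval.
The left piece maps (−∞, 4) onto (−35, ∞); the right piece maps [4, ∞) onto (−∞, −35].
These images are disjoint, so no value is attained by both pieces. Hence φ is injective.
Because the two images are disjoint, no x < 4 has φ(x) = φ(4), so we compute φ⁻¹(−44): −44 lies in (−∞, −35], so solve −5x − 15 = −44: x = (−44 + 15)/(−5) = 29/5.

29/5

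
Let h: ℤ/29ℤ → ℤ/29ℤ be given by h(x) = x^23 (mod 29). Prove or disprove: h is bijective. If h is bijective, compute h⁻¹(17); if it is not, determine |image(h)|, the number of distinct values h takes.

Since 29 is prime, the nonzero elements of ℤ/29ℤ form a cyclic group of order 28.
As gcd(23, 28) = 1, raising to the 23rd power is a bijection on this group: if u^23 ≡ v^23 then (uv^{−1})^23 = 1, and the only element of order dividing gcd(23, 28) = 1 is 1, so u = v.
With h(0) = 0 this makes h injective on all of ℤ/29ℤ, hence bijective (finite equal-size domain and codomain). In particular h is bijective.
Since h is bijective, we find the preimage of 17. The inverse of x ↦ x^23 on (ℤ/29ℤ)^× is x ↦ x^11, because 23·11 = 253 = 9·28 + 1 ≡ 1 (mod 28) and x^{28} = 1 for x ≠ 0 (Fermat). So h⁻¹(17) = 17^11 mod 29.
Repeated squaring mod 29: 17^1 ≡ 17, 17^2 ≡ 17² = 289 ≡ 28, 17^4 ≡ 28² = 784 ≡ 1, 17^8 ≡ 1² = 1. Since 11 = 8 + 2 + 1, 17^11 ≡ 1·28·17: 1·28 = 28, then 28·17 = 476 ≡ 12. So 17^11 ≡ 12 (mod 29).
Hence h⁻¹(17) = 12.

12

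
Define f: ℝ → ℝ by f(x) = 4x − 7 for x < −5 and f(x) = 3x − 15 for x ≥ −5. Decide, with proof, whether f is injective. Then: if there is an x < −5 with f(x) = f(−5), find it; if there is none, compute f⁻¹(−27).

Both pieces are strictly increasing (slopes 4 and 3), so each is injective on its own interval.
The left piece maps (−∞, −5) onto (−∞, −27); the right piece maps [−5, ∞) onto [−30, ∞).
These images overlap. In particular f(−5) = −30 (right piece), and solving 4x − 7 = −30 on the left piece gives x = −23/4 < −5.
So f(−23/4) = f(−5) with −23/4 ≠ −5, and f is not injective. This x = −23/4 is the requested value below −5.

-23/4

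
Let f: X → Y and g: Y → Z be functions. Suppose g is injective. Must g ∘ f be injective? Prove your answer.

No. Take X = {0, 1}, Y = Z = {0, 1, 2}, f(0) = f(1) = 0, and g = identity (injective).
Then (g ∘ f)(0) = (g ∘ f)(1) = 0 with 0 ≠ 1, so g ∘ f is not injective.

not injective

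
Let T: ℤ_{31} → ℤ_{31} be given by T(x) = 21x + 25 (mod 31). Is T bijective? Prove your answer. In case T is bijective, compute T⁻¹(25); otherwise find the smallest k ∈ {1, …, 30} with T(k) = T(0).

If T(u) = T(v), then 21u ≡ 21v (mod 31). Because gcd(21, 31) = 1, we may cancel 21 to get u ≡ v (mod 31).
We now compute 21⁻¹ mod 31 explicitly. Euclid's algorithm: 31 = 1·21 + 10, 21 = 2·10 + 1; back-substituting gives 1 = 3·21 − 2·31, so 21⁻¹ ≡ 3 (mod 31).
Then y ↦ 3(y − 25) is a two-sided inverse to T, so every y ∈ ℤ_{31} has a preimage.
Therefore T is bijective.
Since T is bijective, we compute T⁻¹(25): solve 21x + 25 ≡ 25 (mod 31), i.e. 21x ≡ 0 (mod 31).
Multiplying by 21⁻¹ = 3 gives x ≡ 3·0 = 0 ≡ 0 (mod 31).
Check: T(0) = 21·0 + 25 = 25 ≡ 25 (mod 31).

0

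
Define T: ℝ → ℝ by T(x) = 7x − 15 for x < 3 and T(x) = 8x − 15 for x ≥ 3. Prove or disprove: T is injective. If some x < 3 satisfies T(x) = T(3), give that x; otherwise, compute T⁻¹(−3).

12/7

Both pieces are strictly increasing (slopes 7 and 8), so each is injective on its own interval.
The left piece maps (−∞, 3) onto (−∞, 6); the right piece maps [3, ∞) onto [9, ∞).
These images are disjoint, so no value is attained by both pieces. Hence T is injective.
Because the two images are disjoint, no x < 3 has T(x) = T(3), so we compute T⁻¹(−3): −3 lies in (−∞, 6), so solve 7x − 15 = −3: x = (−3 + 15)/7 = 12/7.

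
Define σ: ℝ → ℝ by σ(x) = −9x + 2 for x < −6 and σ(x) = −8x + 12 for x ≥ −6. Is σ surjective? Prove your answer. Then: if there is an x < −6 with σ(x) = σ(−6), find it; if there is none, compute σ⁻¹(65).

-58/9

Both pieces are strictly decreasing (slopes −9 and −8), so each is injective on its own interval.
The left piece maps (−∞, −6) onto (56, ∞); the right piece maps [−6, ∞) onto (−∞, 60].
The union (56, ∞) ∪ (−∞, 60] covers ℝ, so σ is surjective.
For the follow-up: the images overlap, so an x < −6 with σ(x) = σ(−6) exists. σ(−6) = 60; solving −9x + 2 = 60 for x < −6 gives x = (60 − 2)/(−9) = −58/9.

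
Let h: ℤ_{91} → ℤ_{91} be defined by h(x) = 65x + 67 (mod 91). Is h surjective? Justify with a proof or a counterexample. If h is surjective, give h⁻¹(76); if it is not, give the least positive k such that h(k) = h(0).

Since gcd(65, 91) = 13, we have 65x ≡ 0 (mod 13) for all x, so h(x) ≡ 2 (mod 13).
But 0 ≢ 2 (mod 13), so 0 ∈ ℤ_{91} has no preimage. Therefore h is not surjective.
Since h is not surjective, we find the least positive k with h(k) = h(0): this means 65k ≡ 0 (mod 91), i.e. 91 ∣ 65k. Since gcd(65, 91) = 13, dividing through by 13 this holds exactly when 7 ∣ 5k, and as gcd(5, 7) = 1, exactly when 7 ∣ k.
The smallest positive such k is 7.

7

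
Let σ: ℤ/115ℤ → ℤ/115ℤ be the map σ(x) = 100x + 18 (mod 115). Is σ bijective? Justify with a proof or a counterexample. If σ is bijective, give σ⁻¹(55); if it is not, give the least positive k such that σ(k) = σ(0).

By definition, σ is injective when σ(s) = σ(t) forces s = t.
We have gcd(100, 115) = 5 > 1. Taking s = 0 and t = 23: σ(0) = 18 and σ(23) = 100·23 + 18 = 2318 ≡ 18 (mod 115).
So σ(0) = σ(23) while 0 ≠ 23, thus σ is not injective, hence not bijective.
Since σ is not bijective, we find the least positive k with σ(k) = σ(0): this means 100k ≡ 0 (mod 115), i.e. 115 ∣ 100k. Since gcd(100, 115) = 5, dividing through by 5 this holds exactly when 23 ∣ 20k, and as gcd(20, 23) = 1, exactly when 23 ∣ k.
The smallest positive such k is 23.

23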